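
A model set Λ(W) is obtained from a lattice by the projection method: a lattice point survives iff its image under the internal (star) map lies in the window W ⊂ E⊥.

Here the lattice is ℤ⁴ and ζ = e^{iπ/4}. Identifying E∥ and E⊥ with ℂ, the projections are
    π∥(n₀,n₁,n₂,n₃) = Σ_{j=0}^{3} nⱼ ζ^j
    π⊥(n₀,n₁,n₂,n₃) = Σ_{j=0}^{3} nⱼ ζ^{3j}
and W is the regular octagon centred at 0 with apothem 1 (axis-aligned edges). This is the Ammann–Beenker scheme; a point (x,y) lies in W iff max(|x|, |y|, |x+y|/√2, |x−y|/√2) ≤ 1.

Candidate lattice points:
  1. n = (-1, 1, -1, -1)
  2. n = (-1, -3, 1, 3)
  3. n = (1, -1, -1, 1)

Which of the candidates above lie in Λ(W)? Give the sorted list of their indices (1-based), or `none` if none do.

With ζ = e^{iπ/4} the internal vectors are ζ^0,ζ^3,ζ^6,ζ^9.
#1 (-1, 1, -1, -1): internal (-2.4142, 1.0000); octagon support 2.4142 vs apothem 1 → ∉ W
#2 (-1, -3, 1, 3): internal (3.2426, -1.0000); octagon support 3.2426 vs apothem 1 → ∉ W
#3 (1, -1, -1, 1): internal (2.4142, 1.0000); octagon support 2.4142 vs apothem 1 → ∉ W

none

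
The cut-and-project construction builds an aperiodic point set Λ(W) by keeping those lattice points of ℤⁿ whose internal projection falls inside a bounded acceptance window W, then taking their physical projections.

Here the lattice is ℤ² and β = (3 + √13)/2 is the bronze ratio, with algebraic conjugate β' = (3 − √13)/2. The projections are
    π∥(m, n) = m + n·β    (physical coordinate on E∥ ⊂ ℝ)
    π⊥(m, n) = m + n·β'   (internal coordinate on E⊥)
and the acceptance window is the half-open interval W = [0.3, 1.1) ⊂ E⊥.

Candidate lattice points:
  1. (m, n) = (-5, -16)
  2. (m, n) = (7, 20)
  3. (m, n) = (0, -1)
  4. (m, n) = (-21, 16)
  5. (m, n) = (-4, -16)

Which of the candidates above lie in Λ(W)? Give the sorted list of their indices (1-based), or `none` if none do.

β' = (3−√13)/2 ≈ -0.30278.
candidate 1: (m,n)=(-5,-16) → π∥ = -5-16·β ≈ -57.84441, π⊥ = -5-16·β' ≈ -0.15559 ∉ [0.3, 1.1) ⇒ out
candidate 2: (m,n)=(7,20) → π∥ = 7+20·β ≈ 73.05551, π⊥ = 7+20·β' ≈ 0.94449 ∈ [0.3, 1.1) ⇒ IN Λ
candidate 3: (m,n)=(0,-1) → π∥ = 0-1·β ≈ -3.30278, π⊥ = 0-1·β' ≈ 0.30278 ∈ [0.3, 1.1) ⇒ IN Λ
candidate 4: (m,n)=(-21,16) → π∥ = -21+16·β ≈ 31.84441, π⊥ = -21+16·β' ≈ -25.84441 ∉ [0.3, 1.1) ⇒ out
candidate 5: (m,n)=(-4,-16) → π∥ = -4-16·β ≈ -56.84441, π⊥ = -4-16·β' ≈ 0.84441 ∈ [0.3, 1.1) ⇒ IN Λ

2, 3, 5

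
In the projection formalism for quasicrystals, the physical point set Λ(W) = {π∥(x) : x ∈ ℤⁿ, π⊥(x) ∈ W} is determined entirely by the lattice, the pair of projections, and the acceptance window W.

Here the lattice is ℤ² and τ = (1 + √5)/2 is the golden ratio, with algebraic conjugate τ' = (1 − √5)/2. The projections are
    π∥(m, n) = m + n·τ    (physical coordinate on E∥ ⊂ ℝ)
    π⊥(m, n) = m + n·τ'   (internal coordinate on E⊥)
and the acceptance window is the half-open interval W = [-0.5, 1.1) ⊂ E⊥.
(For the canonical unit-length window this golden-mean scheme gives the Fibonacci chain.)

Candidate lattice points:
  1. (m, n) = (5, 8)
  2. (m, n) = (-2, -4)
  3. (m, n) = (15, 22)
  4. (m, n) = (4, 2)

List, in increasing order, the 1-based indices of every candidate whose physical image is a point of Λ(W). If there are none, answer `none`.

τ' = (1−√5)/2 ≈ -0.61803.
#1 (5,8): internal coord 5 + (8)·τ' = +0.05573; +0.05573 ∈ [-0.5, 1.1) → IN Λ
#2 (-2,-4): internal coord -2 + (-4)·τ' = +0.47214; +0.47214 ∈ [-0.5, 1.1) → IN Λ
#3 (15,22): internal coord 15 + (22)·τ' = +1.40325; +1.40325 ∉ [-0.5, 1.1) → out
#4 (4,2): internal coord 4 + (2)·τ' = +2.76393; +2.76393 ∉ [-0.5, 1.1) → out

1, 2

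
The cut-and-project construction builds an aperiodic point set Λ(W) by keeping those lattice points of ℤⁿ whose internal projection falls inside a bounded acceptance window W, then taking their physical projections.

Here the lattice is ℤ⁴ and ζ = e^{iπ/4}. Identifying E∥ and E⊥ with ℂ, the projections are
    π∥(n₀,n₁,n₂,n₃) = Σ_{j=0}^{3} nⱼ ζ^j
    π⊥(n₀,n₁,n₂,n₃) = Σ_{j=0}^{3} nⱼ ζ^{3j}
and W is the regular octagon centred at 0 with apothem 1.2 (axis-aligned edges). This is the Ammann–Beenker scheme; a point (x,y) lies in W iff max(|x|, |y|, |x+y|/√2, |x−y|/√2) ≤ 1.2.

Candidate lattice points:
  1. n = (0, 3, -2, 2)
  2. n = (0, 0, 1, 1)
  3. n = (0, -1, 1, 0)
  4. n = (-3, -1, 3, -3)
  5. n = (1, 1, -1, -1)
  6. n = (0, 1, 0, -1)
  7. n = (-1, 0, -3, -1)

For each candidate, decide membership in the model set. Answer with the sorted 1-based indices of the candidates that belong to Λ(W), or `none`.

π⊥(n) = n₀ + n₁ζ³ + n₂ζ⁶ + n₃ζ⁹ where ζ = e^{iπ/4}.
#1 (0, 3, -2, 2): internal (-0.7071, 5.5355); octagon support 5.5355 vs apothem 1.2 → ∉ W
#2 (0, 0, 1, 1): internal (0.7071, -0.2929); octagon support 0.7071 vs apothem 1.2 → ∈ W
#3 (0, -1, 1, 0): internal (0.7071, -1.7071); octagon support 1.7071 vs apothem 1.2 → ∉ W
#4 (-3, -1, 3, -3): internal (-4.4142, -5.8284); octagon support 7.2426 vs apothem 1.2 → ∉ W
#5 (1, 1, -1, -1): internal (-0.4142, 1.0000); octagon support 1.0000 vs apothem 1.2 → ∈ W
#6 (0, 1, 0, -1): internal (-1.4142, 0.0000); octagon support 1.4142 vs apothem 1.2 → ∉ W
#7 (-1, 0, -3, -1): internal (-1.7071, 2.2929); octagon support 2.8284 vs apothem 1.2 → ∉ W

2, 5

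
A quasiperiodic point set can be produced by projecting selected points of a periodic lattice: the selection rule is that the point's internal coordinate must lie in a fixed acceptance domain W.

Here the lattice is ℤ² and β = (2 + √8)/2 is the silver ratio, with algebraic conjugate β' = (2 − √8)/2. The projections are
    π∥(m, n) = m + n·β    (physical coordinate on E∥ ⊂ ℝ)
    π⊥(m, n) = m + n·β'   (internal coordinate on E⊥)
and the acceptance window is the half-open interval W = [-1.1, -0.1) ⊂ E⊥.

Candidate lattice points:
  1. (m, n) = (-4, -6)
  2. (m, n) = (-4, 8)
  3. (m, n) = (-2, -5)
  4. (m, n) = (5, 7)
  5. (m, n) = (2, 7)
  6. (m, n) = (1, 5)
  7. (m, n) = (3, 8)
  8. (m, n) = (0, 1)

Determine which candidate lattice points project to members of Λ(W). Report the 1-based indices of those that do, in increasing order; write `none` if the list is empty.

5, 6, 7, 8

Numerically β ≈ 2.4142 and β' = −1/β ≈ -0.4142.
#1 (-4,-6): internal coord -4 + (-6)·β' = -1.5147; -1.5147 ∉ [-1.1, -0.1) → out
#2 (-4,8): internal coord -4 + (8)·β' = -7.3137; -7.3137 ∉ [-1.1, -0.1) → out
#3 (-2,-5): internal coord -2 + (-5)·β' = +0.0711; +0.0711 ∉ [-1.1, -0.1) → out
#4 (5,7): internal coord 5 + (7)·β' = +2.1005; +2.1005 ∉ [-1.1, -0.1) → out
#5 (2,7): internal coord 2 + (7)·β' = -0.8995; -0.8995 ∈ [-1.1, -0.1) → IN Λ
#6 (1,5): internal coord 1 + (5)·β' = -1.0711; -1.0711 ∈ [-1.1, -0.1) → IN Λ
#7 (3,8): internal coord 3 + (8)·β' = -0.3137; -0.3137 ∈ [-1.1, -0.1) → IN Λ
#8 (0,1): internal coord 0 + (1)·β' = -0.4142; -0.4142 ∈ [-1.1, -0.1) → IN Λ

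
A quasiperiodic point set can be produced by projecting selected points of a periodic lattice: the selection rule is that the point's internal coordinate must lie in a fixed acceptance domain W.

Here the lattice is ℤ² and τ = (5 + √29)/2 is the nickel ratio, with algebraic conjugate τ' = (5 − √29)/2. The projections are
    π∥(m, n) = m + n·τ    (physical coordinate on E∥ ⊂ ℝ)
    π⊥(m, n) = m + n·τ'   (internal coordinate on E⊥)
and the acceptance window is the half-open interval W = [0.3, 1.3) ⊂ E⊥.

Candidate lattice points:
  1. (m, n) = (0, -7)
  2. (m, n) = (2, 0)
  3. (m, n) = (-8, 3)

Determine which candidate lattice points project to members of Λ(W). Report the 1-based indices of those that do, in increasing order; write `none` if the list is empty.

τ' = (5−√29)/2 ≈ -0.192582.
#1 (0,-7): internal coord 0 + (-7)·τ' = +1.348077; +1.348077 ∉ [0.3, 1.3) → out
#2 (2,0): internal coord 2 + (0)·τ' = +2.000000; +2.000000 ∉ [0.3, 1.3) → out
#3 (-8,3): internal coord -8 + (3)·τ' = -8.577747; -8.577747 ∉ [0.3, 1.3) → out

none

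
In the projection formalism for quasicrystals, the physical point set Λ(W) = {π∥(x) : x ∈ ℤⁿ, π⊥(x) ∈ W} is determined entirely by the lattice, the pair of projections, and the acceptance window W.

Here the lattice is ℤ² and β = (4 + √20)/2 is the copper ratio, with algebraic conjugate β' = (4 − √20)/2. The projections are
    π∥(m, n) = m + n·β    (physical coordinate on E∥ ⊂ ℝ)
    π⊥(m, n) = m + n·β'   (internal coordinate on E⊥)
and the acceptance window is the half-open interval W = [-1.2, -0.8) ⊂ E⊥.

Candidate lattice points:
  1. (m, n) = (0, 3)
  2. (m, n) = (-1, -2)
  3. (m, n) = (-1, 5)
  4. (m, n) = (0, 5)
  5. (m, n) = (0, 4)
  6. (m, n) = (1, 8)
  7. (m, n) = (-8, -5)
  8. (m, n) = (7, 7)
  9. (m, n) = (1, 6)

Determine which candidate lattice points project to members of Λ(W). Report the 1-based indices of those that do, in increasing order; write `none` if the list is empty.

β' = (4−√20)/2 ≈ -0.23607.
#1 (0,3): internal coord 0 + (3)·β' = -0.70820; -0.70820 ∉ [-1.2, -0.8) → out
#2 (-1,-2): internal coord -1 + (-2)·β' = -0.52786; -0.52786 ∉ [-1.2, -0.8) → out
#3 (-1,5): internal coord -1 + (5)·β' = -2.18034; -2.18034 ∉ [-1.2, -0.8) → out
#4 (0,5): internal coord 0 + (5)·β' = -1.18034; -1.18034 ∈ [-1.2, -0.8) → IN Λ
#5 (0,4): internal coord 0 + (4)·β' = -0.94427; -0.94427 ∈ [-1.2, -0.8) → IN Λ
#6 (1,8): internal coord 1 + (8)·β' = -0.88854; -0.88854 ∈ [-1.2, -0.8) → IN Λ
#7 (-8,-5): internal coord -8 + (-5)·β' = -6.81966; -6.81966 ∉ [-1.2, -0.8) → out
#8 (7,7): internal coord 7 + (7)·β' = +5.34752; +5.34752 ∉ [-1.2, -0.8) → out
#9 (1,6): internal coord 1 + (6)·β' = -0.41641; -0.41641 ∉ [-1.2, -0.8) → out

4, 5, 6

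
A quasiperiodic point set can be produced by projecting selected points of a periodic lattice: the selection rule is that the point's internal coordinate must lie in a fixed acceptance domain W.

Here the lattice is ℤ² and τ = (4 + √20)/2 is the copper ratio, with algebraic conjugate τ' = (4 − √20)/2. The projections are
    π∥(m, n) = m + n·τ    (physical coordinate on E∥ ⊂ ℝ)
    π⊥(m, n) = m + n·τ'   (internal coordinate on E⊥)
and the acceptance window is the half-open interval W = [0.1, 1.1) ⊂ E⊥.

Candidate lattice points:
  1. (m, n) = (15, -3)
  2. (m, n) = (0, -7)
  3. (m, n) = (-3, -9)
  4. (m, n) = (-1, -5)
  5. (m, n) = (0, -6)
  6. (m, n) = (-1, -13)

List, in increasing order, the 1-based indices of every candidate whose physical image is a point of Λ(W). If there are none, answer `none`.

τ' = (4−√20)/2 ≈ -0.2361.
[1] lift (15,-3): star map gives 15.7082; window check 0.1 ≤ 15.7082 < 1.1 is false → out
[2] lift (0,-7): star map gives 1.6525; window check 0.1 ≤ 1.6525 < 1.1 is false → out
[3] lift (-3,-9): star map gives -0.8754; window check 0.1 ≤ -0.8754 < 1.1 is false → out
[4] lift (-1,-5): star map gives 0.1803; window check 0.1 ≤ 0.1803 < 1.1 is true → IN Λ
[5] lift (0,-6): star map gives 1.4164; window check 0.1 ≤ 1.4164 < 1.1 is false → out
[6] lift (-1,-13): star map gives 2.0689; window check 0.1 ≤ 2.0689 < 1.1 is false → out

4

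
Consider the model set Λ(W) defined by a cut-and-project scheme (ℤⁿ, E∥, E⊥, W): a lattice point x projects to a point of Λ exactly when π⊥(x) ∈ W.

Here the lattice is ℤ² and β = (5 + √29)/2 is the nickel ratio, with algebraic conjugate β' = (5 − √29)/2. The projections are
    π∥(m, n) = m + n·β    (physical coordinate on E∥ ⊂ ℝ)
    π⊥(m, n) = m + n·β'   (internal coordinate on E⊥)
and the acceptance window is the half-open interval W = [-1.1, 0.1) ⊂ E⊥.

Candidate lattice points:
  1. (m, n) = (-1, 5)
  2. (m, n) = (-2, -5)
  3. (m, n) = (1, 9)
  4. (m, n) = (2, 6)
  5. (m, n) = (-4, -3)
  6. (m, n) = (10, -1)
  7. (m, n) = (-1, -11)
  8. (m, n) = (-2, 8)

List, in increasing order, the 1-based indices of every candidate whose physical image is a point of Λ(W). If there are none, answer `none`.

Numerically β ≈ 5.192582 and β' = −1/β ≈ -0.192582.
candidate 1: (m,n)=(-1,5) → π∥ = -1+5·β ≈ 24.962912, π⊥ = -1+5·β' ≈ -1.962912 ∉ [-1.1, 0.1) ⇒ out
candidate 2: (m,n)=(-2,-5) → π∥ = -2-5·β ≈ -27.962912, π⊥ = -2-5·β' ≈ -1.037088 ∈ [-1.1, 0.1) ⇒ IN Λ
candidate 3: (m,n)=(1,9) → π∥ = 1+9·β ≈ 47.733242, π⊥ = 1+9·β' ≈ -0.733242 ∈ [-1.1, 0.1) ⇒ IN Λ
candidate 4: (m,n)=(2,6) → π∥ = 2+6·β ≈ 33.155494, π⊥ = 2+6·β' ≈ 0.844506 ∉ [-1.1, 0.1) ⇒ out
candidate 5: (m,n)=(-4,-3) → π∥ = -4-3·β ≈ -19.577747, π⊥ = -4-3·β' ≈ -3.422253 ∉ [-1.1, 0.1) ⇒ out
candidate 6: (m,n)=(10,-1) → π∥ = 10-1·β ≈ 4.807418, π⊥ = 10-1·β' ≈ 10.192582 ∉ [-1.1, 0.1) ⇒ out
candidate 7: (m,n)=(-1,-11) → π∥ = -1-11·β ≈ -58.118406, π⊥ = -1-11·β' ≈ 1.118406 ∉ [-1.1, 0.1) ⇒ out
candidate 8: (m,n)=(-2,8) → π∥ = -2+8·β ≈ 39.540659, π⊥ = -2+8·β' ≈ -3.540659 ∉ [-1.1, 0.1) ⇒ out

2, 3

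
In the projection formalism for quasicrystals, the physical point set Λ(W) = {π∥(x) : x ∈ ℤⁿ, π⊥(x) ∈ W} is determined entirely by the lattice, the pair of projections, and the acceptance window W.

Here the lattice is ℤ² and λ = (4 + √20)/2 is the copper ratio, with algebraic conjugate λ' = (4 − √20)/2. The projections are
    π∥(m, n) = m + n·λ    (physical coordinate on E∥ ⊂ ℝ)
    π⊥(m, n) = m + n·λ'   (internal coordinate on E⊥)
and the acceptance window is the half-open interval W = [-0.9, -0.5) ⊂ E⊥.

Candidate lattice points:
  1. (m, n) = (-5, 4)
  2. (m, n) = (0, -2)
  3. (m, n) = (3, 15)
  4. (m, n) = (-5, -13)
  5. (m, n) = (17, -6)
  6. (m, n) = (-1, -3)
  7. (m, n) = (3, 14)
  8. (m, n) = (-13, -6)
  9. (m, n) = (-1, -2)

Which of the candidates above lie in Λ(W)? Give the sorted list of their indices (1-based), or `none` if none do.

3, 9

λ' = (4−√20)/2 ≈ -0.23607.
candidate 1: (m,n)=(-5,4) → π∥ = -5+4·λ ≈ 11.94427, π⊥ = -5+4·λ' ≈ -5.94427 ∉ [-0.9, -0.5) ⇒ out
candidate 2: (m,n)=(0,-2) → π∥ = 0-2·λ ≈ -8.47214, π⊥ = 0-2·λ' ≈ 0.47214 ∉ [-0.9, -0.5) ⇒ out
candidate 3: (m,n)=(3,15) → π∥ = 3+15·λ ≈ 66.54102, π⊥ = 3+15·λ' ≈ -0.54102 ∈ [-0.9, -0.5) ⇒ IN Λ
candidate 4: (m,n)=(-5,-13) → π∥ = -5-13·λ ≈ -60.06888, π⊥ = -5-13·λ' ≈ -1.93112 ∉ [-0.9, -0.5) ⇒ out
candidate 5: (m,n)=(17,-6) → π∥ = 17-6·λ ≈ -8.41641, π⊥ = 17-6·λ' ≈ 18.41641 ∉ [-0.9, -0.5) ⇒ out
candidate 6: (m,n)=(-1,-3) → π∥ = -1-3·λ ≈ -13.70820, π⊥ = -1-3·λ' ≈ -0.29180 ∉ [-0.9, -0.5) ⇒ out
candidate 7: (m,n)=(3,14) → π∥ = 3+14·λ ≈ 62.30495, π⊥ = 3+14·λ' ≈ -0.30495 ∉ [-0.9, -0.5) ⇒ out
candidate 8: (m,n)=(-13,-6) → π∥ = -13-6·λ ≈ -38.41641, π⊥ = -13-6·λ' ≈ -11.58359 ∉ [-0.9, -0.5) ⇒ out
candidate 9: (m,n)=(-1,-2) → π∥ = -1-2·λ ≈ -9.47214, π⊥ = -1-2·λ' ≈ -0.52786 ∈ [-0.9, -0.5) ⇒ IN Λ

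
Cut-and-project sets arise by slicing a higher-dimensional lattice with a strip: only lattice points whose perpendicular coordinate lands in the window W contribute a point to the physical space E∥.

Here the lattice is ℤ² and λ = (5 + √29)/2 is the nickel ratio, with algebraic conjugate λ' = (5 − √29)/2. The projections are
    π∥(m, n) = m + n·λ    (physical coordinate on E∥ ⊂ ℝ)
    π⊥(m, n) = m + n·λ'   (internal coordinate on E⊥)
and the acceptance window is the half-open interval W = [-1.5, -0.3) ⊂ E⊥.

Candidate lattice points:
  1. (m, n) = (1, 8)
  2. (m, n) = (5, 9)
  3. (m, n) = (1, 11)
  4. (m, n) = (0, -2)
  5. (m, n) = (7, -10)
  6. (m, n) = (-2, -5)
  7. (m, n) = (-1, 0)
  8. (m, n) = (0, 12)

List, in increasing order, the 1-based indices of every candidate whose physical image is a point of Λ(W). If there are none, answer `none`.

1, 3, 6, 7

λ' = (5−√29)/2 ≈ -0.192582.
[1] lift (1,8): star map gives -0.540659; window check -1.5 ≤ -0.540659 < -0.3 is true → IN Λ
[2] lift (5,9): star map gives 3.266758; window check -1.5 ≤ 3.266758 < -0.3 is false → out
[3] lift (1,11): star map gives -1.118406; window check -1.5 ≤ -1.118406 < -0.3 is true → IN Λ
[4] lift (0,-2): star map gives 0.385165; window check -1.5 ≤ 0.385165 < -0.3 is false → out
[5] lift (7,-10): star map gives 8.925824; window check -1.5 ≤ 8.925824 < -0.3 is false → out
[6] lift (-2,-5): star map gives -1.037088; window check -1.5 ≤ -1.037088 < -0.3 is true → IN Λ
[7] lift (-1,0): star map gives -1.000000; window check -1.5 ≤ -1.000000 < -0.3 is true → IN Λ
[8] lift (0,12): star map gives -2.310989; window check -1.5 ≤ -2.310989 < -0.3 is false → out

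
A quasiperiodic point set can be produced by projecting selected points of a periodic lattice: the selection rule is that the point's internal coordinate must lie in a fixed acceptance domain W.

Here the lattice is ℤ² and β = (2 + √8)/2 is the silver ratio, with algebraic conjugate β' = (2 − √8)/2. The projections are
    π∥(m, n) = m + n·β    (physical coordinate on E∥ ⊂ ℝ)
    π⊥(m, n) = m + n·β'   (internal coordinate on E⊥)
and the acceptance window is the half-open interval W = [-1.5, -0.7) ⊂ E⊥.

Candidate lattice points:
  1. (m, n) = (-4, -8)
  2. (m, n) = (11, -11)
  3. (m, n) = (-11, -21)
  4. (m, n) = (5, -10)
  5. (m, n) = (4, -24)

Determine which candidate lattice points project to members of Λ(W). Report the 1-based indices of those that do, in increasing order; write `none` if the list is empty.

none

Compute β' = (2−√8)/2 = -0.41421, so π⊥(m,n) = m -0.41421·n.
#1 (-4,-8): internal coord -4 + (-8)·β' = -0.68629; -0.68629 ∉ [-1.5, -0.7) → out
#2 (11,-11): internal coord 11 + (-11)·β' = +15.55635; +15.55635 ∉ [-1.5, -0.7) → out
#3 (-11,-21): internal coord -11 + (-21)·β' = -2.30152; -2.30152 ∉ [-1.5, -0.7) → out
#4 (5,-10): internal coord 5 + (-10)·β' = +9.14214; +9.14214 ∉ [-1.5, -0.7) → out
#5 (4,-24): internal coord 4 + (-24)·β' = +13.94113; +13.94113 ∉ [-1.5, -0.7) → out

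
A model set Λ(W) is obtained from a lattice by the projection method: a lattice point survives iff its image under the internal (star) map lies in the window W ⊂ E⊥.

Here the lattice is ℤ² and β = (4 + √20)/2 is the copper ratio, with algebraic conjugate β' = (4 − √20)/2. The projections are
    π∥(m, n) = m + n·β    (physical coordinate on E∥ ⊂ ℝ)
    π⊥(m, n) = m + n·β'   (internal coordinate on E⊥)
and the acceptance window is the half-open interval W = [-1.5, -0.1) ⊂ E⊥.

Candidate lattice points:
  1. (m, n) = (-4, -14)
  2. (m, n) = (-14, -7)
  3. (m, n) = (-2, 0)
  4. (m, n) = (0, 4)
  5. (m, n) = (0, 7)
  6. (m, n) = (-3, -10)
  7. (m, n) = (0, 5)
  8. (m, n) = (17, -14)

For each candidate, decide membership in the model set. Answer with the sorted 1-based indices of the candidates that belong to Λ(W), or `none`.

Compute β' = (4−√20)/2 = -0.2361, so π⊥(m,n) = m -0.2361·n.
#1 (-4,-14): internal coord -4 + (-14)·β' = -0.6950; -0.6950 ∈ [-1.5, -0.1) → IN Λ
#2 (-14,-7): internal coord -14 + (-7)·β' = -12.3475; -12.3475 ∉ [-1.5, -0.1) → out
#3 (-2,0): internal coord -2 + (0)·β' = -2.0000; -2.0000 ∉ [-1.5, -0.1) → out
#4 (0,4): internal coord 0 + (4)·β' = -0.9443; -0.9443 ∈ [-1.5, -0.1) → IN Λ
#5 (0,7): internal coord 0 + (7)·β' = -1.6525; -1.6525 ∉ [-1.5, -0.1) → out
#6 (-3,-10): internal coord -3 + (-10)·β' = -0.6393; -0.6393 ∈ [-1.5, -0.1) → IN Λ
#7 (0,5): internal coord 0 + (5)·β' = -1.1803; -1.1803 ∈ [-1.5, -0.1) → IN Λ
#8 (17,-14): internal coord 17 + (-14)·β' = +20.3050; +20.3050 ∉ [-1.5, -0.1) → out

1, 4, 6, 7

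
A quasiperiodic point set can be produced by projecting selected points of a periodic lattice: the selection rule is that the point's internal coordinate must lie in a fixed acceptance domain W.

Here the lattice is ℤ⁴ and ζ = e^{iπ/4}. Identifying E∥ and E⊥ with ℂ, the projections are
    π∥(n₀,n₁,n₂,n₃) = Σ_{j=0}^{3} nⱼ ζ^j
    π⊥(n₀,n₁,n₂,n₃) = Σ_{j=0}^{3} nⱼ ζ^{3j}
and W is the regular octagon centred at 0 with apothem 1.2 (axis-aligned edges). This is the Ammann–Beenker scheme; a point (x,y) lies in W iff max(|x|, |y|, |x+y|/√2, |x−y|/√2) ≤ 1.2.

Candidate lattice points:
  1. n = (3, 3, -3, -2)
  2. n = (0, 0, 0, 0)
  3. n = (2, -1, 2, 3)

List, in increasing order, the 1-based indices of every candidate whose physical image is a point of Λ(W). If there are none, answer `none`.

π⊥(n) = n₀ + n₁ζ³ + n₂ζ⁶ + n₃ζ⁹ where ζ = e^{iπ/4}.
candidate 1: n = (3, 3, -3, -2) → π⊥ ≈ (-0.5355, +3.7071); max(|x|,|y|,|x±y|/√2) = 3.7071 > 1.2 ⇒ ∉ W
candidate 2: n = (0, 0, 0, 0) → π⊥ ≈ (+0.0000, +0.0000); max(|x|,|y|,|x±y|/√2) = 0.0000 ≤ 1.2 ⇒ ∈ W
candidate 3: n = (2, -1, 2, 3) → π⊥ ≈ (+4.8284, -0.5858); max(|x|,|y|,|x±y|/√2) = 4.8284 > 1.2 ⇒ ∉ W

2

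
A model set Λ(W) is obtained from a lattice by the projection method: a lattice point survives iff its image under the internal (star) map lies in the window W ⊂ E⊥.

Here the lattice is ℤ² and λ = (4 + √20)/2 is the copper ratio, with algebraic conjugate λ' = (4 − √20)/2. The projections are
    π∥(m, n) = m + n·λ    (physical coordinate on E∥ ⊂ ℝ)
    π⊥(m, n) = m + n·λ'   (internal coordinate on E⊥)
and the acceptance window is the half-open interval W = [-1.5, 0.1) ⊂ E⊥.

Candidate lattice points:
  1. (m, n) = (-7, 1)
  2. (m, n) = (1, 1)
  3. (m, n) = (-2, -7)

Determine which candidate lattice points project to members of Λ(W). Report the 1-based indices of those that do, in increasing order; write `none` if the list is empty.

3

Compute λ' = (4−√20)/2 = -0.236068, so π⊥(m,n) = m -0.236068·n.
#1 (-7,1): internal coord -7 + (1)·λ' = -7.236068; -7.236068 ∉ [-1.5, 0.1) → out
#2 (1,1): internal coord 1 + (1)·λ' = +0.763932; +0.763932 ∉ [-1.5, 0.1) → out
#3 (-2,-7): internal coord -2 + (-7)·λ' = -0.347524; -0.347524 ∈ [-1.5, 0.1) → IN Λ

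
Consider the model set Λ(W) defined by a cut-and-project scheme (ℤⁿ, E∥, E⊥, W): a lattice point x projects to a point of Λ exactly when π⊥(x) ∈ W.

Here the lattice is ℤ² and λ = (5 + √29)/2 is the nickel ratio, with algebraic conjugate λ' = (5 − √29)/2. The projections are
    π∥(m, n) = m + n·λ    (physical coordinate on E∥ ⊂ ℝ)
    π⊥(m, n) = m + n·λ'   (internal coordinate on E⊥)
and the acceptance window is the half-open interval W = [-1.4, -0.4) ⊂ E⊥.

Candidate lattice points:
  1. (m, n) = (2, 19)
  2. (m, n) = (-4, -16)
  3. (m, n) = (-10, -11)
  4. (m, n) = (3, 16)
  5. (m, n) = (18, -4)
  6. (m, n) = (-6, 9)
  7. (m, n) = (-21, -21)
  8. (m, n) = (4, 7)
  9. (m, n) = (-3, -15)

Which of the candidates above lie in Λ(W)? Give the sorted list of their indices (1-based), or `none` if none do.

2

Numerically λ ≈ 5.1926 and λ' = −1/λ ≈ -0.1926.
#1 (2,19): internal coord 2 + (19)·λ' = -1.6591; -1.6591 ∉ [-1.4, -0.4) → out
#2 (-4,-16): internal coord -4 + (-16)·λ' = -0.9187; -0.9187 ∈ [-1.4, -0.4) → IN Λ
#3 (-10,-11): internal coord -10 + (-11)·λ' = -7.8816; -7.8816 ∉ [-1.4, -0.4) → out
#4 (3,16): internal coord 3 + (16)·λ' = -0.0813; -0.0813 ∉ [-1.4, -0.4) → out
#5 (18,-4): internal coord 18 + (-4)·λ' = +18.7703; +18.7703 ∉ [-1.4, -0.4) → out
#6 (-6,9): internal coord -6 + (9)·λ' = -7.7332; -7.7332 ∉ [-1.4, -0.4) → out
#7 (-21,-21): internal coord -21 + (-21)·λ' = -16.9558; -16.9558 ∉ [-1.4, -0.4) → out
#8 (4,7): internal coord 4 + (7)·λ' = +2.6519; +2.6519 ∉ [-1.4, -0.4) → out
#9 (-3,-15): internal coord -3 + (-15)·λ' = -0.1113; -0.1113 ∉ [-1.4, -0.4) → out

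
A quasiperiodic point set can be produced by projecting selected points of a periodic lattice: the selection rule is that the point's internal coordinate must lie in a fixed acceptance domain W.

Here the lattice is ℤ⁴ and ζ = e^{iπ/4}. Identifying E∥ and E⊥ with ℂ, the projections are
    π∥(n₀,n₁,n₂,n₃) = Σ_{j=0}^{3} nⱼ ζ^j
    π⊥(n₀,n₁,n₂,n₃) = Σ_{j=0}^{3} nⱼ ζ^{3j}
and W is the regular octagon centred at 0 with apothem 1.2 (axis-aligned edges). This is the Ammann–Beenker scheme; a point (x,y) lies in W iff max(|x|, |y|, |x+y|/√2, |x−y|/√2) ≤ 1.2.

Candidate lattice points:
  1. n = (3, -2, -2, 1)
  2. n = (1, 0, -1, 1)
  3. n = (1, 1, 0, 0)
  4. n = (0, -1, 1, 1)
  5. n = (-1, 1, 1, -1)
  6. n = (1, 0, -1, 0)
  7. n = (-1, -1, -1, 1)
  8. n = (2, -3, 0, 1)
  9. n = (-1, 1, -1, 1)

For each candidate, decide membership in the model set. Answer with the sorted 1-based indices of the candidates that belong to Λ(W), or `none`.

3, 7

With ζ = e^{iπ/4} the internal vectors are ζ^0,ζ^3,ζ^6,ζ^9.
#1 (3, -2, -2, 1): internal (5.12132, 1.29289); octagon support 5.12132 vs apothem 1.2 → ∉ W
#2 (1, 0, -1, 1): internal (1.70711, 1.70711); octagon support 2.41421 vs apothem 1.2 → ∉ W
#3 (1, 1, 0, 0): internal (0.29289, 0.70711); octagon support 0.70711 vs apothem 1.2 → ∈ W
#4 (0, -1, 1, 1): internal (1.41421, -1.00000); octagon support 1.70711 vs apothem 1.2 → ∉ W
#5 (-1, 1, 1, -1): internal (-2.41421, -1.00000); octagon support 2.41421 vs apothem 1.2 → ∉ W
#6 (1, 0, -1, 0): internal (1.00000, 1.00000); octagon support 1.41421 vs apothem 1.2 → ∉ W
#7 (-1, -1, -1, 1): internal (0.41421, 1.00000); octagon support 1.00000 vs apothem 1.2 → ∈ W
#8 (2, -3, 0, 1): internal (4.82843, -1.41421); octagon support 4.82843 vs apothem 1.2 → ∉ W
#9 (-1, 1, -1, 1): internal (-1.00000, 2.41421); octagon support 2.41421 vs apothem 1.2 → ∉ W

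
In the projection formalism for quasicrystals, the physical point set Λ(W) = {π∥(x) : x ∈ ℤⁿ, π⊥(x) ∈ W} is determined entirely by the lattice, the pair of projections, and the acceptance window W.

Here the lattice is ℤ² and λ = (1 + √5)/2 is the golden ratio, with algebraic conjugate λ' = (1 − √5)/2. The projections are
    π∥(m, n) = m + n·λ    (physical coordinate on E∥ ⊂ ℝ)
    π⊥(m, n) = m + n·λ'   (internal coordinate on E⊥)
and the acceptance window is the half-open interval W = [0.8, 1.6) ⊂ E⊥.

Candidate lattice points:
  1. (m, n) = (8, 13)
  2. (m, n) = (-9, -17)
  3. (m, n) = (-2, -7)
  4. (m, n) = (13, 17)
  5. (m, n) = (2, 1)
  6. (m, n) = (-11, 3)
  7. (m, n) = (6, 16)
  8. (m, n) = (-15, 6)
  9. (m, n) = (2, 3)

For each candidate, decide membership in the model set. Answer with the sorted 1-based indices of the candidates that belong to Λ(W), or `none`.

2, 5

λ' = (1−√5)/2 ≈ -0.6180.
[1] lift (8,13): star map gives -0.0344; window check 0.8 ≤ -0.0344 < 1.6 is false → out
[2] lift (-9,-17): star map gives 1.5066; window check 0.8 ≤ 1.5066 < 1.6 is true → IN Λ
[3] lift (-2,-7): star map gives 2.3262; window check 0.8 ≤ 2.3262 < 1.6 is false → out
[4] lift (13,17): star map gives 2.4934; window check 0.8 ≤ 2.4934 < 1.6 is false → out
[5] lift (2,1): star map gives 1.3820; window check 0.8 ≤ 1.3820 < 1.6 is true → IN Λ
[6] lift (-11,3): star map gives -12.8541; window check 0.8 ≤ -12.8541 < 1.6 is false → out
[7] lift (6,16): star map gives -3.8885; window check 0.8 ≤ -3.8885 < 1.6 is false → out
[8] lift (-15,6): star map gives -18.7082; window check 0.8 ≤ -18.7082 < 1.6 is false → out
[9] lift (2,3): star map gives 0.1459; window check 0.8 ≤ 0.1459 < 1.6 is false → out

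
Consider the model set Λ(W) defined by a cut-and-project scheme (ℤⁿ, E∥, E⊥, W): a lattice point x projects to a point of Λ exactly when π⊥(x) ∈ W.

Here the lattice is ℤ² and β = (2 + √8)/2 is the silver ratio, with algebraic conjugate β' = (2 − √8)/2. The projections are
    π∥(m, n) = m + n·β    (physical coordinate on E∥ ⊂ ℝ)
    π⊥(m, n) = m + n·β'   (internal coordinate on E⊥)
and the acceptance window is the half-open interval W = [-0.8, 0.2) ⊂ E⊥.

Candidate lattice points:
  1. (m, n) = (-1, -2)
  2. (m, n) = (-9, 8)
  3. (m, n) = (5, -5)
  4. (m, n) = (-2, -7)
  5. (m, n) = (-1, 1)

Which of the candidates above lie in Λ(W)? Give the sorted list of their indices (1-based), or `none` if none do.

1

Compute β' = (2−√8)/2 = -0.414214, so π⊥(m,n) = m -0.414214·n.
[1] lift (-1,-2): star map gives -0.171573; window check -0.8 ≤ -0.171573 < 0.2 is true → IN Λ
[2] lift (-9,8): star map gives -12.313708; window check -0.8 ≤ -12.313708 < 0.2 is false → out
[3] lift (5,-5): star map gives 7.071068; window check -0.8 ≤ 7.071068 < 0.2 is false → out
[4] lift (-2,-7): star map gives 0.899495; window check -0.8 ≤ 0.899495 < 0.2 is false → out
[5] lift (-1,1): star map gives -1.414214; window check -0.8 ≤ -1.414214 < 0.2 is false → out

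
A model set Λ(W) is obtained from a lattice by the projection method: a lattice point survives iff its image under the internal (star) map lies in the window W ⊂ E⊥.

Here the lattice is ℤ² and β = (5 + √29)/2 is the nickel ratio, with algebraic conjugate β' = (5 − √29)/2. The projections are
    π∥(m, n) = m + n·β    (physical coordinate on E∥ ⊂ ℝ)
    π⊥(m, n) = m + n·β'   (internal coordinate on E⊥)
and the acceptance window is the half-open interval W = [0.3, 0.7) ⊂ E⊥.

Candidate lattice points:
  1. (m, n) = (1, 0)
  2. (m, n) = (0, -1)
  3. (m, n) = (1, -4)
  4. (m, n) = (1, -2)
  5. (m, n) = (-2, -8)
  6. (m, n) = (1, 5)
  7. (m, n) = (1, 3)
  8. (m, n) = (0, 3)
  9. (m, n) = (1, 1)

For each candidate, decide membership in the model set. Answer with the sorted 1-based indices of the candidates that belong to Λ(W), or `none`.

β' = (5−√29)/2 ≈ -0.19258.
candidate 1: (m,n)=(1,0) → π∥ = 1+0·β ≈ 1.00000, π⊥ = 1+0·β' ≈ 1.00000 ∉ [0.3, 0.7) ⇒ out
candidate 2: (m,n)=(0,-1) → π∥ = 0-1·β ≈ -5.19258, π⊥ = 0-1·β' ≈ 0.19258 ∉ [0.3, 0.7) ⇒ out
candidate 3: (m,n)=(1,-4) → π∥ = 1-4·β ≈ -19.77033, π⊥ = 1-4·β' ≈ 1.77033 ∉ [0.3, 0.7) ⇒ out
candidate 4: (m,n)=(1,-2) → π∥ = 1-2·β ≈ -9.38516, π⊥ = 1-2·β' ≈ 1.38516 ∉ [0.3, 0.7) ⇒ out
candidate 5: (m,n)=(-2,-8) → π∥ = -2-8·β ≈ -43.54066, π⊥ = -2-8·β' ≈ -0.45934 ∉ [0.3, 0.7) ⇒ out
candidate 6: (m,n)=(1,5) → π∥ = 1+5·β ≈ 26.96291, π⊥ = 1+5·β' ≈ 0.03709 ∉ [0.3, 0.7) ⇒ out
candidate 7: (m,n)=(1,3) → π∥ = 1+3·β ≈ 16.57775, π⊥ = 1+3·β' ≈ 0.42225 ∈ [0.3, 0.7) ⇒ IN Λ
candidate 8: (m,n)=(0,3) → π∥ = 0+3·β ≈ 15.57775, π⊥ = 0+3·β' ≈ -0.57775 ∉ [0.3, 0.7) ⇒ out
candidate 9: (m,n)=(1,1) → π∥ = 1+1·β ≈ 6.19258, π⊥ = 1+1·β' ≈ 0.80742 ∉ [0.3, 0.7) ⇒ out

7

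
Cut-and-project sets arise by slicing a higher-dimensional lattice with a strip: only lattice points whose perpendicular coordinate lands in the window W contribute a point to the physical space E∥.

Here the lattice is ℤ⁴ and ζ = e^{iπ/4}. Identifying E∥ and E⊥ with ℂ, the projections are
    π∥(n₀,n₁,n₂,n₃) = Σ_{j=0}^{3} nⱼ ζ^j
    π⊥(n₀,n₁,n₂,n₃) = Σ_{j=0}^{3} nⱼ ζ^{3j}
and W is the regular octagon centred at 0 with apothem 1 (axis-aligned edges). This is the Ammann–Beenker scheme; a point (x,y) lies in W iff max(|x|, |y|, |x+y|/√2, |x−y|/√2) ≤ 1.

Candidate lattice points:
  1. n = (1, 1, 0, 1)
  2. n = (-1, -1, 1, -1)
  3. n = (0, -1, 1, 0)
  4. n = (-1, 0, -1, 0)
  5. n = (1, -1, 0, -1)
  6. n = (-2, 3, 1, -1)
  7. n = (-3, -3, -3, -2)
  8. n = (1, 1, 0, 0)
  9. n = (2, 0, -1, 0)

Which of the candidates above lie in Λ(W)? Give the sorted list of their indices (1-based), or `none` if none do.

With ζ = e^{iπ/4} the internal vectors are ζ^0,ζ^3,ζ^6,ζ^9.
candidate 1: n = (1, 1, 0, 1) → π⊥ ≈ (+1.00000, +1.41421); max(|x|,|y|,|x±y|/√2) = 1.70711 > 1 ⇒ ∉ W
candidate 2: n = (-1, -1, 1, -1) → π⊥ ≈ (-1.00000, -2.41421); max(|x|,|y|,|x±y|/√2) = 2.41421 > 1 ⇒ ∉ W
candidate 3: n = (0, -1, 1, 0) → π⊥ ≈ (+0.70711, -1.70711); max(|x|,|y|,|x±y|/√2) = 1.70711 > 1 ⇒ ∉ W
candidate 4: n = (-1, 0, -1, 0) → π⊥ ≈ (-1.00000, +1.00000); max(|x|,|y|,|x±y|/√2) = 1.41421 > 1 ⇒ ∉ W
candidate 5: n = (1, -1, 0, -1) → π⊥ ≈ (+1.00000, -1.41421); max(|x|,|y|,|x±y|/√2) = 1.70711 > 1 ⇒ ∉ W
candidate 6: n = (-2, 3, 1, -1) → π⊥ ≈ (-4.82843, +0.41421); max(|x|,|y|,|x±y|/√2) = 4.82843 > 1 ⇒ ∉ W
candidate 7: n = (-3, -3, -3, -2) → π⊥ ≈ (-2.29289, -0.53553); max(|x|,|y|,|x±y|/√2) = 2.29289 > 1 ⇒ ∉ W
candidate 8: n = (1, 1, 0, 0) → π⊥ ≈ (+0.29289, +0.70711); max(|x|,|y|,|x±y|/√2) = 0.70711 ≤ 1 ⇒ ∈ W
candidate 9: n = (2, 0, -1, 0) → π⊥ ≈ (+2.00000, +1.00000); max(|x|,|y|,|x±y|/√2) = 2.12132 > 1 ⇒ ∉ W

8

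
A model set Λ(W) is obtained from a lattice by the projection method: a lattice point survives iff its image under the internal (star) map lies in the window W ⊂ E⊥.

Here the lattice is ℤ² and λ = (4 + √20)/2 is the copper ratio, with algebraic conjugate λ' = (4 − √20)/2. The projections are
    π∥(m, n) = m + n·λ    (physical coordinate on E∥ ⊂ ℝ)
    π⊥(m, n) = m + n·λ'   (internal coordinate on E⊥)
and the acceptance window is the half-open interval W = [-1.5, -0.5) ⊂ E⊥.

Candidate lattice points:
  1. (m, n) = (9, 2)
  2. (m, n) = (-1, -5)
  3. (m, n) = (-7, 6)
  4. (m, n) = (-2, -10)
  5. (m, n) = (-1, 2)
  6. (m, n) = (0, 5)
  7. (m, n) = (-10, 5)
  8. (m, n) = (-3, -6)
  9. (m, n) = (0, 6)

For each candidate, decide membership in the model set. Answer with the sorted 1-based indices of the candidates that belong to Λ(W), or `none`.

5, 6, 9

Compute λ' = (4−√20)/2 = -0.2361, so π⊥(m,n) = m -0.2361·n.
#1 (9,2): internal coord 9 + (2)·λ' = +8.5279; +8.5279 ∉ [-1.5, -0.5) → out
#2 (-1,-5): internal coord -1 + (-5)·λ' = +0.1803; +0.1803 ∉ [-1.5, -0.5) → out
#3 (-7,6): internal coord -7 + (6)·λ' = -8.4164; -8.4164 ∉ [-1.5, -0.5) → out
#4 (-2,-10): internal coord -2 + (-10)·λ' = +0.3607; +0.3607 ∉ [-1.5, -0.5) → out
#5 (-1,2): internal coord -1 + (2)·λ' = -1.4721; -1.4721 ∈ [-1.5, -0.5) → IN Λ
#6 (0,5): internal coord 0 + (5)·λ' = -1.1803; -1.1803 ∈ [-1.5, -0.5) → IN Λ
#7 (-10,5): internal coord -10 + (5)·λ' = -11.1803; -11.1803 ∉ [-1.5, -0.5) → out
#8 (-3,-6): internal coord -3 + (-6)·λ' = -1.5836; -1.5836 ∉ [-1.5, -0.5) → out
#9 (0,6): internal coord 0 + (6)·λ' = -1.4164; -1.4164 ∈ [-1.5, -0.5) → IN Λ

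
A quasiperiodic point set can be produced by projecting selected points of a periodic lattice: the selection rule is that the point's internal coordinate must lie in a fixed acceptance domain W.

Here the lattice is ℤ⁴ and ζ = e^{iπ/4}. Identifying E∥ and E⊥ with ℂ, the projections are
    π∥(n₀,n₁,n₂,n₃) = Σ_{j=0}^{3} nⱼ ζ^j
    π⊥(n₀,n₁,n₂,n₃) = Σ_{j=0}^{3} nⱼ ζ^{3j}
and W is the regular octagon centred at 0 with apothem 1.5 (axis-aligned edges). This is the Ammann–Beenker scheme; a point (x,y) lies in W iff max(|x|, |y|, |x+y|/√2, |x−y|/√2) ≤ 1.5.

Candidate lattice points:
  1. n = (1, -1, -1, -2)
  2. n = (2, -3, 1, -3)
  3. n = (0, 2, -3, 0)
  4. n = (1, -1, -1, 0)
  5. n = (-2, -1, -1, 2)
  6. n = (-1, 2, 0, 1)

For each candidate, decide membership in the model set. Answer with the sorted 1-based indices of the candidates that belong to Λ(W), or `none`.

With ζ = e^{iπ/4} the internal vectors are ζ^0,ζ^3,ζ^6,ζ^9.
#1 (1, -1, -1, -2): internal (0.29289, -1.12132); octagon support 1.12132 vs apothem 1.5 → ∈ W
#2 (2, -3, 1, -3): internal (2.00000, -5.24264); octagon support 5.24264 vs apothem 1.5 → ∉ W
#3 (0, 2, -3, 0): internal (-1.41421, 4.41421); octagon support 4.41421 vs apothem 1.5 → ∉ W
#4 (1, -1, -1, 0): internal (1.70711, 0.29289); octagon support 1.70711 vs apothem 1.5 → ∉ W
#5 (-2, -1, -1, 2): internal (0.12132, 1.70711); octagon support 1.70711 vs apothem 1.5 → ∉ W
#6 (-1, 2, 0, 1): internal (-1.70711, 2.12132); octagon support 2.70711 vs apothem 1.5 → ∉ W

1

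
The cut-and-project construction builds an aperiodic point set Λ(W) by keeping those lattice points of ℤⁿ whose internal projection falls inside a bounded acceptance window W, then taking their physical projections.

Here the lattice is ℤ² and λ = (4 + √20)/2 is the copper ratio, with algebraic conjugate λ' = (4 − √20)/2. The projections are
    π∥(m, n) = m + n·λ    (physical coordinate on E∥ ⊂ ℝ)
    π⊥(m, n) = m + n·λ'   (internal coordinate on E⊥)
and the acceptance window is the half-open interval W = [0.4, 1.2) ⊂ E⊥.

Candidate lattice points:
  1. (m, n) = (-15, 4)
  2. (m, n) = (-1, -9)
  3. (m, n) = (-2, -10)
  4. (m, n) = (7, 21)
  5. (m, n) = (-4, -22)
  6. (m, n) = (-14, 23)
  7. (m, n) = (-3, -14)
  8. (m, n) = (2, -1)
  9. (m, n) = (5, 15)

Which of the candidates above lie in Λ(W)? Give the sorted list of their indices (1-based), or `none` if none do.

2, 5

Compute λ' = (4−√20)/2 = -0.23607, so π⊥(m,n) = m -0.23607·n.
[1] lift (-15,4): star map gives -15.94427; window check 0.4 ≤ -15.94427 < 1.2 is false → out
[2] lift (-1,-9): star map gives 1.12461; window check 0.4 ≤ 1.12461 < 1.2 is true → IN Λ
[3] lift (-2,-10): star map gives 0.36068; window check 0.4 ≤ 0.36068 < 1.2 is false → out
[4] lift (7,21): star map gives 2.04257; window check 0.4 ≤ 2.04257 < 1.2 is false → out
[5] lift (-4,-22): star map gives 1.19350; window check 0.4 ≤ 1.19350 < 1.2 is true → IN Λ
[6] lift (-14,23): star map gives -19.42956; window check 0.4 ≤ -19.42956 < 1.2 is false → out
[7] lift (-3,-14): star map gives 0.30495; window check 0.4 ≤ 0.30495 < 1.2 is false → out
[8] lift (2,-1): star map gives 2.23607; window check 0.4 ≤ 2.23607 < 1.2 is false → out
[9] lift (5,15): star map gives 1.45898; window check 0.4 ≤ 1.45898 < 1.2 is false → out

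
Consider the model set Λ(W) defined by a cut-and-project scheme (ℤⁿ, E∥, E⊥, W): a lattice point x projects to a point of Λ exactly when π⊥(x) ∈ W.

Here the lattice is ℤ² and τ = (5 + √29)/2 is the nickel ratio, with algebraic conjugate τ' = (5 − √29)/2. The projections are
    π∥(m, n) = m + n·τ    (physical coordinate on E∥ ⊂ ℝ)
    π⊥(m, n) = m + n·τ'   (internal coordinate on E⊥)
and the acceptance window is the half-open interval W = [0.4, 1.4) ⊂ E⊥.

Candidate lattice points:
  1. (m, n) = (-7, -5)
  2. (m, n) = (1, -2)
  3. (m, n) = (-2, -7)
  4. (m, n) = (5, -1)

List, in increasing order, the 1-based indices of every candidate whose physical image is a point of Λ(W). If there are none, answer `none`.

Numerically τ ≈ 5.1926 and τ' = −1/τ ≈ -0.1926.
candidate 1: (m,n)=(-7,-5) → π∥ = -7-5·τ ≈ -32.9629, π⊥ = -7-5·τ' ≈ -6.0371 ∉ [0.4, 1.4) ⇒ out
candidate 2: (m,n)=(1,-2) → π∥ = 1-2·τ ≈ -9.3852, π⊥ = 1-2·τ' ≈ 1.3852 ∈ [0.4, 1.4) ⇒ IN Λ
candidate 3: (m,n)=(-2,-7) → π∥ = -2-7·τ ≈ -38.3481, π⊥ = -2-7·τ' ≈ -0.6519 ∉ [0.4, 1.4) ⇒ out
candidate 4: (m,n)=(5,-1) → π∥ = 5-1·τ ≈ -0.1926, π⊥ = 5-1·τ' ≈ 5.1926 ∉ [0.4, 1.4) ⇒ out

2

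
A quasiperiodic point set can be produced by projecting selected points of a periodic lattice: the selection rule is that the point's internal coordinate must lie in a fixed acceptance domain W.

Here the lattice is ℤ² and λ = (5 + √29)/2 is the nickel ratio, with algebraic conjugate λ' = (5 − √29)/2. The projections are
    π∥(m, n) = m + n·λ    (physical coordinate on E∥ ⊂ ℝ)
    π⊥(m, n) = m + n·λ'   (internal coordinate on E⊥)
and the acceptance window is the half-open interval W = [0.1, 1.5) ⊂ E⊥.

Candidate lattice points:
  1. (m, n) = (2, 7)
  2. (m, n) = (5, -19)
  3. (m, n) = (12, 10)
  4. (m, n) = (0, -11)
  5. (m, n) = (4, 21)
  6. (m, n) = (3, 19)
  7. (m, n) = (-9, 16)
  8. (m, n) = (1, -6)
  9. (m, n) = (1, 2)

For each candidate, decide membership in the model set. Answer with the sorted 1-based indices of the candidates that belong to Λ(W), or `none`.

Numerically λ ≈ 5.192582 and λ' = −1/λ ≈ -0.192582.
candidate 1: (m,n)=(2,7) → π∥ = 2+7·λ ≈ 38.348077, π⊥ = 2+7·λ' ≈ 0.651923 ∈ [0.1, 1.5) ⇒ IN Λ
candidate 2: (m,n)=(5,-19) → π∥ = 5-19·λ ≈ -93.659066, π⊥ = 5-19·λ' ≈ 8.659066 ∉ [0.1, 1.5) ⇒ out
candidate 3: (m,n)=(12,10) → π∥ = 12+10·λ ≈ 63.925824, π⊥ = 12+10·λ' ≈ 10.074176 ∉ [0.1, 1.5) ⇒ out
candidate 4: (m,n)=(0,-11) → π∥ = 0-11·λ ≈ -57.118406, π⊥ = 0-11·λ' ≈ 2.118406 ∉ [0.1, 1.5) ⇒ out
candidate 5: (m,n)=(4,21) → π∥ = 4+21·λ ≈ 113.044230, π⊥ = 4+21·λ' ≈ -0.044230 ∉ [0.1, 1.5) ⇒ out
candidate 6: (m,n)=(3,19) → π∥ = 3+19·λ ≈ 101.659066, π⊥ = 3+19·λ' ≈ -0.659066 ∉ [0.1, 1.5) ⇒ out
candidate 7: (m,n)=(-9,16) → π∥ = -9+16·λ ≈ 74.081318, π⊥ = -9+16·λ' ≈ -12.081318 ∉ [0.1, 1.5) ⇒ out
candidate 8: (m,n)=(1,-6) → π∥ = 1-6·λ ≈ -30.155494, π⊥ = 1-6·λ' ≈ 2.155494 ∉ [0.1, 1.5) ⇒ out
candidate 9: (m,n)=(1,2) → π∥ = 1+2·λ ≈ 11.385165, π⊥ = 1+2·λ' ≈ 0.614835 ∈ [0.1, 1.5) ⇒ IN Λ

1, 9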